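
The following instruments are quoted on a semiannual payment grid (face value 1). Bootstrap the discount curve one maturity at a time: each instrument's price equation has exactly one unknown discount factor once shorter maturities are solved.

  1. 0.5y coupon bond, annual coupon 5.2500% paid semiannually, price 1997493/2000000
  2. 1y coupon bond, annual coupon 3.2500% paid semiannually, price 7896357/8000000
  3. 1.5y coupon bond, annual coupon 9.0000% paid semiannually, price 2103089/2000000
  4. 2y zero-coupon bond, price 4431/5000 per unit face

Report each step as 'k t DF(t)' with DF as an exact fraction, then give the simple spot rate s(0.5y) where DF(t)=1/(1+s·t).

1 1/2 2433/2500
2 1 9557/10000
3 3/2 577/625
4 2 4431/5000
s(0.5y) = (1/(2433/2500) − 1)/(1/2) = 134/2433 ≈ 5.5076%

step 1 [0.5y] bond c/2=21/800: DF=(1997493/2000000 − 21/800·(0))/(1+21/800) = 2433/2500 ≈ 0.973200
step 2 [1y] bond c/2=13/800: DF=(7896357/8000000 − 13/800·(0.973200))/(1+13/800) = 9557/10000 ≈ 0.955700
step 3 [1.5y] bond c/2=9/200: DF=(2103089/2000000 − 9/200·(0.973200+0.955700))/(1+9/200) = 577/625 ≈ 0.923200
step 4 [2y] zero: DF = P = 4431/5000 ≈ 0.886200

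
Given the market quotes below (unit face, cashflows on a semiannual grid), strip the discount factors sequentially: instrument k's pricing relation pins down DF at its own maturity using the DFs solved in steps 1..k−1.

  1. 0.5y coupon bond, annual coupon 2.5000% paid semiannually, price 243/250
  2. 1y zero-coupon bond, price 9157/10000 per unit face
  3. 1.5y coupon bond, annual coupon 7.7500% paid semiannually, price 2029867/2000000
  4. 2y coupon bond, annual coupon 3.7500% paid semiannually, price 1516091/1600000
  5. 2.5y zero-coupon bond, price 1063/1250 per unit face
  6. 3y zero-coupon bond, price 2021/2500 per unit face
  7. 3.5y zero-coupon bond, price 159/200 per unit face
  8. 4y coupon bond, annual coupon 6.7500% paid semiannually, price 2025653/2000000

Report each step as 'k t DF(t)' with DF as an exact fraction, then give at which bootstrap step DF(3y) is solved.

step 1 [0.5y] bond c/2=1/80: DF=(243/250 − 1/80·(0))/(1+1/80) = 24/25 ≈ 0.960000
step 2 [1y] zero: DF = P = 9157/10000 ≈ 0.915700
step 3 [1.5y] bond c/2=31/800: DF=(2029867/2000000 − 31/800·(0.960000+0.915700))/(1+31/800) = 9071/10000 ≈ 0.907100
step 4 [2y] bond c/2=3/160: DF=(1516091/1600000 − 3/160·(0.960000+0.915700+0.907100))/(1+3/160) = 8789/10000 ≈ 0.878900
step 5 [2.5y] zero: DF = P = 1063/1250 ≈ 0.850400
step 6 [3y] zero: DF = P = 2021/2500 ≈ 0.808400
step 7 [3.5y] zero: DF = P = 159/200 ≈ 0.795000
step 8 [4y] bond c/2=27/800: DF=(2025653/2000000 − 27/800·(0.960000+0.915700+0.907100+0.878900+0.850400+0.808400+0.795000))/(1+27/800) = 7801/10000 ≈ 0.780100

1 1/2 24/25
2 1 9157/10000
3 3/2 9071/10000
4 2 8789/10000
5 5/2 1063/1250
6 3 2021/2500
7 7/2 159/200
8 4 7801/10000
DF(3y) is solved at step 6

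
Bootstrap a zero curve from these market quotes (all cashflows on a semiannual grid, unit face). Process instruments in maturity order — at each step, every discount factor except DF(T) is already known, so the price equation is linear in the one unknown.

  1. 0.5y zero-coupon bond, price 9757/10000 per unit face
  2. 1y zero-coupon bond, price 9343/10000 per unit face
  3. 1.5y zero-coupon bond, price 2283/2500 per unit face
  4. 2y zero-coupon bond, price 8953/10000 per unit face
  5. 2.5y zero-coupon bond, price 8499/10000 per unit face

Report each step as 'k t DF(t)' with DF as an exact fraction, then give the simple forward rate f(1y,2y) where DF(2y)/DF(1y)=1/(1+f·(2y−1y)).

1 1/2 9757/10000
2 1 9343/10000
3 3/2 2283/2500
4 2 8953/10000
5 5/2 8499/10000
f(1y,2y) = ((9343/10000)/(8953/10000) − 1)/(1) = 390/8953 ≈ 4.3561%

step 1 [0.5y] zero: DF = P = 9757/10000 ≈ 0.975700
step 2 [1y] zero: DF = P = 9343/10000 ≈ 0.934300
step 3 [1.5y] zero: DF = P = 2283/2500 ≈ 0.913200
step 4 [2y] zero: DF = P = 8953/10000 ≈ 0.895300
step 5 [2.5y] zero: DF = P = 8499/10000 ≈ 0.849900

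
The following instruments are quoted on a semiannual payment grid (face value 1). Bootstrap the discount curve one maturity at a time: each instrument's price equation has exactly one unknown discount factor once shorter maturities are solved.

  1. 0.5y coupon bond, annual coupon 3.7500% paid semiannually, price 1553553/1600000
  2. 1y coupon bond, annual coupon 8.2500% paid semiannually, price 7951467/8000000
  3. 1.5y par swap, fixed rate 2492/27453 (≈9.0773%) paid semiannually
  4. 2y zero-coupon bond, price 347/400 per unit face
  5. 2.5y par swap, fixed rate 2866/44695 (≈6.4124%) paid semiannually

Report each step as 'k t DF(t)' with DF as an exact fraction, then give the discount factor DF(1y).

step 1 [0.5y] bond c/2=3/160: DF=(1553553/1600000 − 3/160·(0))/(1+3/160) = 9531/10000 ≈ 0.953100
step 2 [1y] bond c/2=33/800: DF=(7951467/8000000 − 33/800·(0.953100))/(1+33/800) = 573/625 ≈ 0.916800
step 3 [1.5y] swap r/2=1246/27453: DF=(1 − 1246/27453·(0.953100+0.916800))/(1+1246/27453) = 4377/5000 ≈ 0.875400
step 4 [2y] zero: DF = P = 347/400 ≈ 0.867500
step 5 [2.5y] swap r/2=1433/44695: DF=(1 − 1433/44695·(0.953100+0.916800+0.875400+0.867500))/(1+1433/44695) = 8567/10000 ≈ 0.856700

1 1/2 9531/10000
2 1 573/625
3 3/2 4377/5000
4 2 347/400
5 5/2 8567/10000
DF(1y) = 573/625 ≈ 0.916800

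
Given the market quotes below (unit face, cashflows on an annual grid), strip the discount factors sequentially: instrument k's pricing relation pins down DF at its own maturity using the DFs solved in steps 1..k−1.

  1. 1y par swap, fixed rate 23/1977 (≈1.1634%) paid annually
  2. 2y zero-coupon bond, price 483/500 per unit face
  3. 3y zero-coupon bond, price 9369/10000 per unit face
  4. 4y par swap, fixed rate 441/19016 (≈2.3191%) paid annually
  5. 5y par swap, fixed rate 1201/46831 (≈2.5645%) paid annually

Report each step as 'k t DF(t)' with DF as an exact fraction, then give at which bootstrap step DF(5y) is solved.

1 1 1977/2000
2 2 483/500
3 3 9369/10000
4 4 4559/5000
5 5 8799/10000
DF(5y) is solved at step 5

step 1 [1y] swap r/1=23/1977: DF=(1 − 23/1977·(0))/(1+23/1977) = 1977/2000 ≈ 0.988500
step 2 [2y] zero: DF = P = 483/500 ≈ 0.966000
step 3 [3y] zero: DF = P = 9369/10000 ≈ 0.936900
step 4 [4y] swap r/1=441/19016: DF=(1 − 441/19016·(0.988500+0.966000+0.936900))/(1+441/19016) = 4559/5000 ≈ 0.911800
step 5 [5y] swap r/1=1201/46831: DF=(1 − 1201/46831·(0.988500+0.966000+0.936900+0.911800))/(1+1201/46831) = 8799/10000 ≈ 0.879900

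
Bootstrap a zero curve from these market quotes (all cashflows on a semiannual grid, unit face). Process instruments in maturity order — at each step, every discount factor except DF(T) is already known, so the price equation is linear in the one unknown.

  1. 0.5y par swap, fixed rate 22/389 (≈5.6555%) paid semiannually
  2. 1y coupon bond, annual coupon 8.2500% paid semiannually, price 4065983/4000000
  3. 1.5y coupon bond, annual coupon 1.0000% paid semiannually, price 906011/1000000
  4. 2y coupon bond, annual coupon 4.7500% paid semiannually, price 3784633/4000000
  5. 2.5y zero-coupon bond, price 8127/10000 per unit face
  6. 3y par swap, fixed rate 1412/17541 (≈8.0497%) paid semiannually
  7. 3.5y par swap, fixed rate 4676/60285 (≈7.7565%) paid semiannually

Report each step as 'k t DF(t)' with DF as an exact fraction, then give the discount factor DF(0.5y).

1 1/2 389/400
2 1 9377/10000
3 3/2 223/250
4 2 537/625
5 5/2 8127/10000
6 3 3941/5000
7 7/2 3831/5000
DF(0.5y) = 389/400 ≈ 0.972500

step 1 [0.5y] swap r/2=11/389: DF=(1 − 11/389·(0))/(1+11/389) = 389/400 ≈ 0.972500
step 2 [1y] bond c/2=33/800: DF=(4065983/4000000 − 33/800·(0.972500))/(1+33/800) = 9377/10000 ≈ 0.937700
step 3 [1.5y] bond c/2=1/200: DF=(906011/1000000 − 1/200·(0.972500+0.937700))/(1+1/200) = 223/250 ≈ 0.892000
step 4 [2y] bond c/2=19/800: DF=(3784633/4000000 − 19/800·(0.972500+0.937700+0.892000))/(1+19/800) = 537/625 ≈ 0.859200
step 5 [2.5y] zero: DF = P = 8127/10000 ≈ 0.812700
step 6 [3y] swap r/2=706/17541: DF=(1 − 706/17541·(0.972500+0.937700+0.892000+0.859200+0.812700))/(1+706/17541) = 3941/5000 ≈ 0.788200
step 7 [3.5y] swap r/2=2338/60285: DF=(1 − 2338/60285·(0.972500+0.937700+0.892000+0.859200+0.812700+0.788200))/(1+2338/60285) = 3831/5000 ≈ 0.766200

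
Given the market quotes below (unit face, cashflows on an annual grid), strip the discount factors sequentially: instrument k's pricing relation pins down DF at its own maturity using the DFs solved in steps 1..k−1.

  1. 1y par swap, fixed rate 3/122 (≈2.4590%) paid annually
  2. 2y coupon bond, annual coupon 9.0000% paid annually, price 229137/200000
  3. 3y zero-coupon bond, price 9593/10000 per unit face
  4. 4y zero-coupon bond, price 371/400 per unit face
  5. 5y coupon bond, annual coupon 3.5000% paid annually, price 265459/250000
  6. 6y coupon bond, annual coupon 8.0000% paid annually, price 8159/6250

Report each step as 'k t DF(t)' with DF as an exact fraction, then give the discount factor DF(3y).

step 1 [1y] swap r/1=3/122: DF=(1 − 3/122·(0))/(1+3/122) = 122/125 ≈ 0.976000
step 2 [2y] bond c/1=9/100: DF=(229137/200000 − 9/100·(0.976000))/(1+9/100) = 1941/2000 ≈ 0.970500
step 3 [3y] zero: DF = P = 9593/10000 ≈ 0.959300
step 4 [4y] zero: DF = P = 371/400 ≈ 0.927500
step 5 [5y] bond c/1=7/200: DF=(265459/250000 − 7/200·(0.976000+0.970500+0.959300+0.927500))/(1+7/200) = 8963/10000 ≈ 0.896300
step 6 [6y] bond c/1=2/25: DF=(8159/6250 − 2/25·(0.976000+0.970500+0.959300+0.927500+0.896300))/(1+2/25) = 1073/1250 ≈ 0.858400

1 1 122/125
2 2 1941/2000
3 3 9593/10000
4 4 371/400
5 5 8963/10000
6 6 1073/1250
DF(3y) = 9593/10000 ≈ 0.959300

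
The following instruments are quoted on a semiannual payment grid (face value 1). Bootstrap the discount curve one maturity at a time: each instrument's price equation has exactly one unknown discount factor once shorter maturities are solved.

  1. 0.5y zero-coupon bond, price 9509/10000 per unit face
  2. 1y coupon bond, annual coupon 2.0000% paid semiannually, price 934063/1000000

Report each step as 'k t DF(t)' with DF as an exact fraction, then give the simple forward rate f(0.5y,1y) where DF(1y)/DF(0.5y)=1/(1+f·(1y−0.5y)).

1 1/2 9509/10000
2 1 4577/5000
f(0.5y,1y) = ((9509/10000)/(4577/5000) − 1)/(1/2) = 355/4577 ≈ 7.7562%

step 1 [0.5y] zero: DF = P = 9509/10000 ≈ 0.950900
step 2 [1y] bond c/2=1/100: DF=(934063/1000000 − 1/100·(0.950900))/(1+1/100) = 4577/5000 ≈ 0.915400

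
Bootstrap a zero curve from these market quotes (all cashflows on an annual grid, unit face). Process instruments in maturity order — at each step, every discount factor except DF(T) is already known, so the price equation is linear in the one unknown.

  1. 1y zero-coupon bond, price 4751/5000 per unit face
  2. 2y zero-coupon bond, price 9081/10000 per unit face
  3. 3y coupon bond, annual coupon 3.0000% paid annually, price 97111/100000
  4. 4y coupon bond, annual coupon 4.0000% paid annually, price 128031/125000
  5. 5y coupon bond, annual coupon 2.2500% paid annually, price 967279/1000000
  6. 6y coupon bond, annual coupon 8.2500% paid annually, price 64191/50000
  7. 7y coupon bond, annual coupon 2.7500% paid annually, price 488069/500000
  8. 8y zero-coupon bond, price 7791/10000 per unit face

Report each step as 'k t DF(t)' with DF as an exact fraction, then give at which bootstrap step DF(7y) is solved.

step 1 [1y] zero: DF = P = 4751/5000 ≈ 0.950200
step 2 [2y] zero: DF = P = 9081/10000 ≈ 0.908100
step 3 [3y] bond c/1=3/100: DF=(97111/100000 − 3/100·(0.950200+0.908100))/(1+3/100) = 8887/10000 ≈ 0.888700
step 4 [4y] bond c/1=1/25: DF=(128031/125000 − 1/25·(0.950200+0.908100+0.888700))/(1+1/25) = 1099/1250 ≈ 0.879200
step 5 [5y] bond c/1=9/400: DF=(967279/1000000 − 9/400·(0.950200+0.908100+0.888700+0.879200))/(1+9/400) = 4331/5000 ≈ 0.866200
step 6 [6y] bond c/1=33/400: DF=(64191/50000 − 33/400·(0.950200+0.908100+0.888700+0.879200+0.866200))/(1+33/400) = 2109/2500 ≈ 0.843600
step 7 [7y] bond c/1=11/400: DF=(488069/500000 − 11/400·(0.950200+0.908100+0.888700+0.879200+0.866200+0.843600))/(1+11/400) = 1009/1250 ≈ 0.807200
step 8 [8y] zero: DF = P = 7791/10000 ≈ 0.779100

1 1 4751/5000
2 2 9081/10000
3 3 8887/10000
4 4 1099/1250
5 5 4331/5000
6 6 2109/2500
7 7 1009/1250
8 8 7791/10000
DF(7y) is solved at step 7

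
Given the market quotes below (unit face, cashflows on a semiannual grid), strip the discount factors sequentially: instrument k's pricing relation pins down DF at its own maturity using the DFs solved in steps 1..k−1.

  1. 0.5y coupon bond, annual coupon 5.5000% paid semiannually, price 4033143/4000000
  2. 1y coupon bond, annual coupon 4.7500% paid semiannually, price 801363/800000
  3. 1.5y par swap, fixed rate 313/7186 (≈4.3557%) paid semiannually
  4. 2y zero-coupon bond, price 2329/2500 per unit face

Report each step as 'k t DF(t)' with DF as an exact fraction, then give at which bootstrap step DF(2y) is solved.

step 1 [0.5y] bond c/2=11/400: DF=(4033143/4000000 − 11/400·(0))/(1+11/400) = 9813/10000 ≈ 0.981300
step 2 [1y] bond c/2=19/800: DF=(801363/800000 − 19/800·(0.981300))/(1+19/800) = 9557/10000 ≈ 0.955700
step 3 [1.5y] swap r/2=313/14372: DF=(1 − 313/14372·(0.981300+0.955700))/(1+313/14372) = 4687/5000 ≈ 0.937400
step 4 [2y] zero: DF = P = 2329/2500 ≈ 0.931600

1 1/2 9813/10000
2 1 9557/10000
3 3/2 4687/5000
4 2 2329/2500
DF(2y) is solved at step 4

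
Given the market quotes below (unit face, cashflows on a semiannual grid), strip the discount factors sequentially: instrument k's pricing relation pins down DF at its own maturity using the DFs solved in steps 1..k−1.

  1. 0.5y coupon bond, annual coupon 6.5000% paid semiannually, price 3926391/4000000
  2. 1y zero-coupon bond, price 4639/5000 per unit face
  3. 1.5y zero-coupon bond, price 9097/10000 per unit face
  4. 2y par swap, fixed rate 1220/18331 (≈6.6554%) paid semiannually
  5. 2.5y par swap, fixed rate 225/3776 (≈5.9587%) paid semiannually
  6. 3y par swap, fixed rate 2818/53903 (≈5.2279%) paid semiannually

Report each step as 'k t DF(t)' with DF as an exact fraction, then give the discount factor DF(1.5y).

step 1 [0.5y] bond c/2=13/400: DF=(3926391/4000000 − 13/400·(0))/(1+13/400) = 9507/10000 ≈ 0.950700
step 2 [1y] zero: DF = P = 4639/5000 ≈ 0.927800
step 3 [1.5y] zero: DF = P = 9097/10000 ≈ 0.909700
step 4 [2y] swap r/2=610/18331: DF=(1 − 610/18331·(0.950700+0.927800+0.909700))/(1+610/18331) = 439/500 ≈ 0.878000
step 5 [2.5y] swap r/2=225/7552: DF=(1 − 225/7552·(0.950700+0.927800+0.909700+0.878000))/(1+225/7552) = 173/200 ≈ 0.865000
step 6 [3y] swap r/2=1409/53903: DF=(1 − 1409/53903·(0.950700+0.927800+0.909700+0.878000+0.865000))/(1+1409/53903) = 8591/10000 ≈ 0.859100

1 1/2 9507/10000
2 1 4639/5000
3 3/2 9097/10000
4 2 439/500
5 5/2 173/200
6 3 8591/10000
DF(1.5y) = 9097/10000 ≈ 0.909700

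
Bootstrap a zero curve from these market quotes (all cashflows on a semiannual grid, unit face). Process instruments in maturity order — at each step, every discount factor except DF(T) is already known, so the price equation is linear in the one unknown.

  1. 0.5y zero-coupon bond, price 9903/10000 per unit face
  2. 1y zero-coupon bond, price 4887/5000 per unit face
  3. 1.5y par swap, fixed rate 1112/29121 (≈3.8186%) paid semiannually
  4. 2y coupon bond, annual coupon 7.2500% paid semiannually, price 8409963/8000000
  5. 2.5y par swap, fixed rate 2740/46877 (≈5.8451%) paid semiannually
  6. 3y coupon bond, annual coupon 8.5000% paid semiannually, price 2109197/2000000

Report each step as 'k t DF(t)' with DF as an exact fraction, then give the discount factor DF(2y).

1 1/2 9903/10000
2 1 4887/5000
3 3/2 2361/2500
4 2 4563/5000
5 5/2 863/1000
6 3 1641/2000
DF(2y) = 4563/5000 ≈ 0.912600

step 1 [0.5y] zero: DF = P = 9903/10000 ≈ 0.990300
step 2 [1y] zero: DF = P = 4887/5000 ≈ 0.977400
step 3 [1.5y] swap r/2=556/29121: DF=(1 − 556/29121·(0.990300+0.977400))/(1+556/29121) = 2361/2500 ≈ 0.944400
step 4 [2y] bond c/2=29/800: DF=(8409963/8000000 − 29/800·(0.990300+0.977400+0.944400))/(1+29/800) = 4563/5000 ≈ 0.912600
step 5 [2.5y] swap r/2=1370/46877: DF=(1 − 1370/46877·(0.990300+0.977400+0.944400+0.912600))/(1+1370/46877) = 863/1000 ≈ 0.863000
step 6 [3y] bond c/2=17/400: DF=(2109197/2000000 − 17/400·(0.990300+0.977400+0.944400+0.912600+0.863000))/(1+17/400) = 1641/2000 ≈ 0.820500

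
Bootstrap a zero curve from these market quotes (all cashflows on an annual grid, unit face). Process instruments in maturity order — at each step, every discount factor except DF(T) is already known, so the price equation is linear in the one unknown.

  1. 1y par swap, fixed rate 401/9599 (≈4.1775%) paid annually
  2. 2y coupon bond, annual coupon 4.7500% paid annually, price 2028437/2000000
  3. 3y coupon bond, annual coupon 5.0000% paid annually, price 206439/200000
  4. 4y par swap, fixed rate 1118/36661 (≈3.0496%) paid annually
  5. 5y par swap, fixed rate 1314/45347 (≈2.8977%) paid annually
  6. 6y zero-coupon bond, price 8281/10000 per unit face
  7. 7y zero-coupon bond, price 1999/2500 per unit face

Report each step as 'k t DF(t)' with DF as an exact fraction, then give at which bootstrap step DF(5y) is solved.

step 1 [1y] swap r/1=401/9599: DF=(1 − 401/9599·(0))/(1+401/9599) = 9599/10000 ≈ 0.959900
step 2 [2y] bond c/1=19/400: DF=(2028437/2000000 − 19/400·(0.959900))/(1+19/400) = 9247/10000 ≈ 0.924700
step 3 [3y] bond c/1=1/20: DF=(206439/200000 − 1/20·(0.959900+0.924700))/(1+1/20) = 8933/10000 ≈ 0.893300
step 4 [4y] swap r/1=1118/36661: DF=(1 − 1118/36661·(0.959900+0.924700+0.893300))/(1+1118/36661) = 4441/5000 ≈ 0.888200
step 5 [5y] swap r/1=1314/45347: DF=(1 − 1314/45347·(0.959900+0.924700+0.893300+0.888200))/(1+1314/45347) = 4343/5000 ≈ 0.868600
step 6 [6y] zero: DF = P = 8281/10000 ≈ 0.828100
step 7 [7y] zero: DF = P = 1999/2500 ≈ 0.799600

1 1 9599/10000
2 2 9247/10000
3 3 8933/10000
4 4 4441/5000
5 5 4343/5000
6 6 8281/10000
7 7 1999/2500
DF(5y) is solved at step 5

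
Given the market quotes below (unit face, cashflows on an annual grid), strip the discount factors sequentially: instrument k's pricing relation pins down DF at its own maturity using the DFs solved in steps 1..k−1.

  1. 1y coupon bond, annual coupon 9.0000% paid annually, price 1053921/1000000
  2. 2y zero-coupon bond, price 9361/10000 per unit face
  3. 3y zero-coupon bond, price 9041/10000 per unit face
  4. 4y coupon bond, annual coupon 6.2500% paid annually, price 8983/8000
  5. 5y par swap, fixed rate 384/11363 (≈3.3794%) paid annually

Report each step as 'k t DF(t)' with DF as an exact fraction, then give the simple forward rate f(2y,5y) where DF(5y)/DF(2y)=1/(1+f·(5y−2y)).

step 1 [1y] bond c/1=9/100: DF=(1053921/1000000 − 9/100·(0))/(1+9/100) = 9669/10000 ≈ 0.966900
step 2 [2y] zero: DF = P = 9361/10000 ≈ 0.936100
step 3 [3y] zero: DF = P = 9041/10000 ≈ 0.904100
step 4 [4y] bond c/1=1/16: DF=(8983/8000 − 1/16·(0.966900+0.936100+0.904100))/(1+1/16) = 8917/10000 ≈ 0.891700
step 5 [5y] swap r/1=384/11363: DF=(1 − 384/11363·(0.966900+0.936100+0.904100+0.891700))/(1+384/11363) = 529/625 ≈ 0.846400

1 1 9669/10000
2 2 9361/10000
3 3 9041/10000
4 4 8917/10000
5 5 529/625
f(2y,5y) = ((9361/10000)/(529/625) − 1)/(3) = 13/368 ≈ 3.5326%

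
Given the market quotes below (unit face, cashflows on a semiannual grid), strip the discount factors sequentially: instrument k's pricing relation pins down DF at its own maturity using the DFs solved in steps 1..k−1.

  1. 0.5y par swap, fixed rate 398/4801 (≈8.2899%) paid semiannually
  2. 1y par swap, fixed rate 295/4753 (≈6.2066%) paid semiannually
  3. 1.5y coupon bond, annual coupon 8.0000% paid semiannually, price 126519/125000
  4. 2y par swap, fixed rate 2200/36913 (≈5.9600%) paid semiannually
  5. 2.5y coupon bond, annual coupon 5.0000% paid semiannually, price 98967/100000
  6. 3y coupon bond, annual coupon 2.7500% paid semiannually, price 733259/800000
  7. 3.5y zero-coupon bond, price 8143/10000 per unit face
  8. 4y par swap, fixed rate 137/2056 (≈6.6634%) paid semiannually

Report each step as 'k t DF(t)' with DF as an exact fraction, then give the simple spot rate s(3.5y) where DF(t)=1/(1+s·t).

1 1/2 4801/5000
2 1 941/1000
3 3/2 9001/10000
4 2 89/100
5 5/2 1751/2000
6 3 4211/5000
7 7/2 8143/10000
8 4 7671/10000
s(3.5y) = (1/(8143/10000) − 1)/(7/2) = 3714/57001 ≈ 6.5157%

step 1 [0.5y] swap r/2=199/4801: DF=(1 − 199/4801·(0))/(1+199/4801) = 4801/5000 ≈ 0.960200
step 2 [1y] swap r/2=295/9506: DF=(1 − 295/9506·(0.960200))/(1+295/9506) = 941/1000 ≈ 0.941000
step 3 [1.5y] bond c/2=1/25: DF=(126519/125000 − 1/25·(0.960200+0.941000))/(1+1/25) = 9001/10000 ≈ 0.900100
step 4 [2y] swap r/2=1100/36913: DF=(1 − 1100/36913·(0.960200+0.941000+0.900100))/(1+1100/36913) = 89/100 ≈ 0.890000
step 5 [2.5y] bond c/2=1/40: DF=(98967/100000 − 1/40·(0.960200+0.941000+0.900100+0.890000))/(1+1/40) = 1751/2000 ≈ 0.875500
step 6 [3y] bond c/2=11/800: DF=(733259/800000 − 11/800·(0.960200+0.941000+0.900100+0.890000+0.875500))/(1+11/800) = 4211/5000 ≈ 0.842200
step 7 [3.5y] zero: DF = P = 8143/10000 ≈ 0.814300
step 8 [4y] swap r/2=137/4112: DF=(1 − 137/4112·(0.960200+0.941000+0.900100+0.890000+0.875500+0.842200+0.814300))/(1+137/4112) = 7671/10000 ≈ 0.767100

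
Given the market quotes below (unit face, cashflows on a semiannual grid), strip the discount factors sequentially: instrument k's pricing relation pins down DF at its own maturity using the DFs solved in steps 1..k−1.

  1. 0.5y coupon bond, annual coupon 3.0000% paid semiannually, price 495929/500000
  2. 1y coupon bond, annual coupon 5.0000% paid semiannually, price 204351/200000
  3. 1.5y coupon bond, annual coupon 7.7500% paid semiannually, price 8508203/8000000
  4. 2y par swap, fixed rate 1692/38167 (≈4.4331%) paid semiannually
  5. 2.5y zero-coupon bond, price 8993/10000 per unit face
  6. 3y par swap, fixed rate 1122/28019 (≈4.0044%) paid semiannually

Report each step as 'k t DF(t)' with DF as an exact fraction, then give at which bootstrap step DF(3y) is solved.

step 1 [0.5y] bond c/2=3/200: DF=(495929/500000 − 3/200·(0))/(1+3/200) = 2443/2500 ≈ 0.977200
step 2 [1y] bond c/2=1/40: DF=(204351/200000 − 1/40·(0.977200))/(1+1/40) = 973/1000 ≈ 0.973000
step 3 [1.5y] bond c/2=31/800: DF=(8508203/8000000 − 31/800·(0.977200+0.973000))/(1+31/800) = 9511/10000 ≈ 0.951100
step 4 [2y] swap r/2=846/38167: DF=(1 − 846/38167·(0.977200+0.973000+0.951100))/(1+846/38167) = 4577/5000 ≈ 0.915400
step 5 [2.5y] zero: DF = P = 8993/10000 ≈ 0.899300
step 6 [3y] swap r/2=561/28019: DF=(1 − 561/28019·(0.977200+0.973000+0.951100+0.915400+0.899300))/(1+561/28019) = 4439/5000 ≈ 0.887800

1 1/2 2443/2500
2 1 973/1000
3 3/2 9511/10000
4 2 4577/5000
5 5/2 8993/10000
6 3 4439/5000
DF(3y) is solved at step 6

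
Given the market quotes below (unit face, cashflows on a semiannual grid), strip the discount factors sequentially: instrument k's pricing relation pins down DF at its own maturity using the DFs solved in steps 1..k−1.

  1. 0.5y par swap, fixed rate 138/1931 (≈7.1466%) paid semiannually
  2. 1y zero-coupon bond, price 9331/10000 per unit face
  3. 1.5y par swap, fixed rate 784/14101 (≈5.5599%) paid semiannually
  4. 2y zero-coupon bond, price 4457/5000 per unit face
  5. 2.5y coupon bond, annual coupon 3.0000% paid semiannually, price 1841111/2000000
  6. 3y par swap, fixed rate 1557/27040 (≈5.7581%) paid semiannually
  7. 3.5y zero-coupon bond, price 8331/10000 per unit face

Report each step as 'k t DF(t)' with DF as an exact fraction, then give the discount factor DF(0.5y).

1 1/2 1931/2000
2 1 9331/10000
3 3/2 576/625
4 2 4457/5000
5 5/2 8521/10000
6 3 8443/10000
7 7/2 8331/10000
DF(0.5y) = 1931/2000 ≈ 0.965500

step 1 [0.5y] swap r/2=69/1931: DF=(1 − 69/1931·(0))/(1+69/1931) = 1931/2000 ≈ 0.965500
step 2 [1y] zero: DF = P = 9331/10000 ≈ 0.933100
step 3 [1.5y] swap r/2=392/14101: DF=(1 − 392/14101·(0.965500+0.933100))/(1+392/14101) = 576/625 ≈ 0.921600
step 4 [2y] zero: DF = P = 4457/5000 ≈ 0.891400
step 5 [2.5y] bond c/2=3/200: DF=(1841111/2000000 − 3/200·(0.965500+0.933100+0.921600+0.891400))/(1+3/200) = 8521/10000 ≈ 0.852100
step 6 [3y] swap r/2=1557/54080: DF=(1 − 1557/54080·(0.965500+0.933100+0.921600+0.891400+0.852100))/(1+1557/54080) = 8443/10000 ≈ 0.844300
step 7 [3.5y] zero: DF = P = 8331/10000 ≈ 0.833100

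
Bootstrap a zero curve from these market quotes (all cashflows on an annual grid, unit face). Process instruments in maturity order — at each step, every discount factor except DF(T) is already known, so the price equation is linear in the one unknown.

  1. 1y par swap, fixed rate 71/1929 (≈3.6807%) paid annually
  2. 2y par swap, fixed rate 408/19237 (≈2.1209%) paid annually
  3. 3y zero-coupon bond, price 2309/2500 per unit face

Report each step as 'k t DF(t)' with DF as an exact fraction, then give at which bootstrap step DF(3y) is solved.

1 1 1929/2000
2 2 1199/1250
3 3 2309/2500
DF(3y) is solved at step 3

step 1 [1y] swap r/1=71/1929: DF=(1 − 71/1929·(0))/(1+71/1929) = 1929/2000 ≈ 0.964500
step 2 [2y] swap r/1=408/19237: DF=(1 − 408/19237·(0.964500))/(1+408/19237) = 1199/1250 ≈ 0.959200
step 3 [3y] zero: DF = P = 2309/2500 ≈ 0.923600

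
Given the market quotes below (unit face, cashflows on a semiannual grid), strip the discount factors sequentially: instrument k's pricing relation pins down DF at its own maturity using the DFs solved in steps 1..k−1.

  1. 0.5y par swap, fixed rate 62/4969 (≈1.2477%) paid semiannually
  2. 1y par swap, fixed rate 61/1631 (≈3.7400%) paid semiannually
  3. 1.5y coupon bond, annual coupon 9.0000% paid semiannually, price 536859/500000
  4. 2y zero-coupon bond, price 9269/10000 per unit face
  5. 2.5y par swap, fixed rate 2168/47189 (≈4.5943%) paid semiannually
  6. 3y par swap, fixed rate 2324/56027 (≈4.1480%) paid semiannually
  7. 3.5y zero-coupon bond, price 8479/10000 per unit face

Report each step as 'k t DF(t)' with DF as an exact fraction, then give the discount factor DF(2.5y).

step 1 [0.5y] swap r/2=31/4969: DF=(1 − 31/4969·(0))/(1+31/4969) = 4969/5000 ≈ 0.993800
step 2 [1y] swap r/2=61/3262: DF=(1 − 61/3262·(0.993800))/(1+61/3262) = 4817/5000 ≈ 0.963400
step 3 [1.5y] bond c/2=9/200: DF=(536859/500000 − 9/200·(0.993800+0.963400))/(1+9/200) = 1179/1250 ≈ 0.943200
step 4 [2y] zero: DF = P = 9269/10000 ≈ 0.926900
step 5 [2.5y] swap r/2=1084/47189: DF=(1 − 1084/47189·(0.993800+0.963400+0.943200+0.926900))/(1+1084/47189) = 2229/2500 ≈ 0.891600
step 6 [3y] swap r/2=1162/56027: DF=(1 − 1162/56027·(0.993800+0.963400+0.943200+0.926900+0.891600))/(1+1162/56027) = 4419/5000 ≈ 0.883800
step 7 [3.5y] zero: DF = P = 8479/10000 ≈ 0.847900

1 1/2 4969/5000
2 1 4817/5000
3 3/2 1179/1250
4 2 9269/10000
5 5/2 2229/2500
6 3 4419/5000
7 7/2 8479/10000
DF(2.5y) = 2229/2500 ≈ 0.891600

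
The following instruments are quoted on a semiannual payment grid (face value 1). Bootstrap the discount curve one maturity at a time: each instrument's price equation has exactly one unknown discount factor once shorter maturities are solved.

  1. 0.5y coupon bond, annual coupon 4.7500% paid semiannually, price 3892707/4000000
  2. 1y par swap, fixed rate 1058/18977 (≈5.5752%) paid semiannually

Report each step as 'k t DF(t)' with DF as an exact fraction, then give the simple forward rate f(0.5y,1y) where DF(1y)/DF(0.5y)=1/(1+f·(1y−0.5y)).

1 1/2 4753/5000
2 1 9471/10000
f(0.5y,1y) = ((4753/5000)/(9471/10000) − 1)/(1/2) = 10/1353 ≈ 0.7391%

step 1 [0.5y] bond c/2=19/800: DF=(3892707/4000000 − 19/800·(0))/(1+19/800) = 4753/5000 ≈ 0.950600
step 2 [1y] swap r/2=529/18977: DF=(1 − 529/18977·(0.950600))/(1+529/18977) = 9471/10000 ≈ 0.947100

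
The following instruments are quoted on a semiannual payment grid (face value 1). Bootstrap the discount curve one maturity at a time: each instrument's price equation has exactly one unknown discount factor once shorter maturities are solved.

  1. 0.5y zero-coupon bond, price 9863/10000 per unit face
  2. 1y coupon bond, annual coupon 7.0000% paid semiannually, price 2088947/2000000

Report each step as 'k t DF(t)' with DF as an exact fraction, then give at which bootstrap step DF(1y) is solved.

1 1/2 9863/10000
2 1 4879/5000
DF(1y) is solved at step 2

step 1 [0.5y] zero: DF = P = 9863/10000 ≈ 0.986300
step 2 [1y] bond c/2=7/200: DF=(2088947/2000000 − 7/200·(0.986300))/(1+7/200) = 4879/5000 ≈ 0.975800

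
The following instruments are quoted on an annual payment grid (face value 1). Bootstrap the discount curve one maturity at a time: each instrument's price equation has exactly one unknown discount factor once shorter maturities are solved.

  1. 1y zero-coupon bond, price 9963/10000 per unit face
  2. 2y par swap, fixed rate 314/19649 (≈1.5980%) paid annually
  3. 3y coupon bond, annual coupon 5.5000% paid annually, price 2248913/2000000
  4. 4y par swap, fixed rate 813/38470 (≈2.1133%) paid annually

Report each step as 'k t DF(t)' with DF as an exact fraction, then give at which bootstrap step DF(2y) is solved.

step 1 [1y] zero: DF = P = 9963/10000 ≈ 0.996300
step 2 [2y] swap r/1=314/19649: DF=(1 − 314/19649·(0.996300))/(1+314/19649) = 4843/5000 ≈ 0.968600
step 3 [3y] bond c/1=11/200: DF=(2248913/2000000 − 11/200·(0.996300+0.968600))/(1+11/200) = 4817/5000 ≈ 0.963400
step 4 [4y] swap r/1=813/38470: DF=(1 − 813/38470·(0.996300+0.968600+0.963400))/(1+813/38470) = 9187/10000 ≈ 0.918700

1 1 9963/10000
2 2 4843/5000
3 3 4817/5000
4 4 9187/10000
DF(2y) is solved at step 2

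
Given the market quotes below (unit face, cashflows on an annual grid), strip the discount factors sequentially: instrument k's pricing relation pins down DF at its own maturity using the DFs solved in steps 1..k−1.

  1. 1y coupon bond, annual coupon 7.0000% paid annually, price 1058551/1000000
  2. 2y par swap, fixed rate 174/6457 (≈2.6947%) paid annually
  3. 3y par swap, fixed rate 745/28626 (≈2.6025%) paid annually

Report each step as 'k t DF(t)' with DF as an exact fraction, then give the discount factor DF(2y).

1 1 9893/10000
2 2 4739/5000
3 3 1851/2000
DF(2y) = 4739/5000 ≈ 0.947800

step 1 [1y] bond c/1=7/100: DF=(1058551/1000000 − 7/100·(0))/(1+7/100) = 9893/10000 ≈ 0.989300
step 2 [2y] swap r/1=174/6457: DF=(1 − 174/6457·(0.989300))/(1+174/6457) = 4739/5000 ≈ 0.947800
step 3 [3y] swap r/1=745/28626: DF=(1 − 745/28626·(0.989300+0.947800))/(1+745/28626) = 1851/2000 ≈ 0.925500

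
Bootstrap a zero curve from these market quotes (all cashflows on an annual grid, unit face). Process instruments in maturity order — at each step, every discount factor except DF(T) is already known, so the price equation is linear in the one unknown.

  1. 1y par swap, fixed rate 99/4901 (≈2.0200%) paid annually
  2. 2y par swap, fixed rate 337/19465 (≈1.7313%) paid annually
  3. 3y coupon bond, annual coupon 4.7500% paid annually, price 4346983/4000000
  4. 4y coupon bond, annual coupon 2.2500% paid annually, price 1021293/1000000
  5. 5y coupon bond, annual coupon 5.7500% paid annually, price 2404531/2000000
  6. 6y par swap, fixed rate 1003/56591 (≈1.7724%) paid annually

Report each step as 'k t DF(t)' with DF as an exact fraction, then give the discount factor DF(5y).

step 1 [1y] swap r/1=99/4901: DF=(1 − 99/4901·(0))/(1+99/4901) = 4901/5000 ≈ 0.980200
step 2 [2y] swap r/1=337/19465: DF=(1 − 337/19465·(0.980200))/(1+337/19465) = 9663/10000 ≈ 0.966300
step 3 [3y] bond c/1=19/400: DF=(4346983/4000000 − 19/400·(0.980200+0.966300))/(1+19/400) = 2373/2500 ≈ 0.949200
step 4 [4y] bond c/1=9/400: DF=(1021293/1000000 − 9/400·(0.980200+0.966300+0.949200))/(1+9/400) = 9351/10000 ≈ 0.935100
step 5 [5y] bond c/1=23/400: DF=(2404531/2000000 − 23/400·(0.980200+0.966300+0.949200+0.935100))/(1+23/400) = 4643/5000 ≈ 0.928600
step 6 [6y] swap r/1=1003/56591: DF=(1 − 1003/56591·(0.980200+0.966300+0.949200+0.935100+0.928600))/(1+1003/56591) = 8997/10000 ≈ 0.899700

1 1 4901/5000
2 2 9663/10000
3 3 2373/2500
4 4 9351/10000
5 5 4643/5000
6 6 8997/10000
DF(5y) = 4643/5000 ≈ 0.928600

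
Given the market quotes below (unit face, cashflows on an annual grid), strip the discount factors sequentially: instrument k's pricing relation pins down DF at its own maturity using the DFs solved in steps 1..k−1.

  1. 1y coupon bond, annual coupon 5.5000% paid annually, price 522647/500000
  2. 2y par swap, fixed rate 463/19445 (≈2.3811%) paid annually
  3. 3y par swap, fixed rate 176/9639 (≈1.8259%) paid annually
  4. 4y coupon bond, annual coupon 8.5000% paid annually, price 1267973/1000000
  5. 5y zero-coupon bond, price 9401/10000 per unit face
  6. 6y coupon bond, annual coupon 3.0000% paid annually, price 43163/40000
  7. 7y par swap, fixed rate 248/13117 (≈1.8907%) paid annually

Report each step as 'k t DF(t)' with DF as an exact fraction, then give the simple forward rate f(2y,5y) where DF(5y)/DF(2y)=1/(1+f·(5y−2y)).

1 1 2477/2500
2 2 9537/10000
3 3 592/625
4 4 9421/10000
5 5 9401/10000
6 6 4543/5000
7 7 219/250
f(2y,5y) = ((9537/10000)/(9401/10000) − 1)/(3) = 8/1659 ≈ 0.4822%

step 1 [1y] bond c/1=11/200: DF=(522647/500000 − 11/200·(0))/(1+11/200) = 2477/2500 ≈ 0.990800
step 2 [2y] swap r/1=463/19445: DF=(1 − 463/19445·(0.990800))/(1+463/19445) = 9537/10000 ≈ 0.953700
step 3 [3y] swap r/1=176/9639: DF=(1 − 176/9639·(0.990800+0.953700))/(1+176/9639) = 592/625 ≈ 0.947200
step 4 [4y] bond c/1=17/200: DF=(1267973/1000000 − 17/200·(0.990800+0.953700+0.947200))/(1+17/200) = 9421/10000 ≈ 0.942100
step 5 [5y] zero: DF = P = 9401/10000 ≈ 0.940100
step 6 [6y] bond c/1=3/100: DF=(43163/40000 − 3/100·(0.990800+0.953700+0.947200+0.942100+0.940100))/(1+3/100) = 4543/5000 ≈ 0.908600
step 7 [7y] swap r/1=248/13117: DF=(1 − 248/13117·(0.990800+0.953700+0.947200+0.942100+0.940100+0.908600))/(1+248/13117) = 219/250 ≈ 0.876000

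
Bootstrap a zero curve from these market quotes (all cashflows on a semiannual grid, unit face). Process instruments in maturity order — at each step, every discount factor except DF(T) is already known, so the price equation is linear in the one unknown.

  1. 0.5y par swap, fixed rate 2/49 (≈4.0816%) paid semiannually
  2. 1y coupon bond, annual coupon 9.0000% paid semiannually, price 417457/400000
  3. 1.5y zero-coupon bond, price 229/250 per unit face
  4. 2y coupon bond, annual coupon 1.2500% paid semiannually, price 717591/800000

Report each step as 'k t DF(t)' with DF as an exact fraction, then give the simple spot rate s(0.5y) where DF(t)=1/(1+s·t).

step 1 [0.5y] swap r/2=1/49: DF=(1 − 1/49·(0))/(1+1/49) = 49/50 ≈ 0.980000
step 2 [1y] bond c/2=9/200: DF=(417457/400000 − 9/200·(0.980000))/(1+9/200) = 1913/2000 ≈ 0.956500
step 3 [1.5y] zero: DF = P = 229/250 ≈ 0.916000
step 4 [2y] bond c/2=1/160: DF=(717591/800000 − 1/160·(0.980000+0.956500+0.916000))/(1+1/160) = 8737/10000 ≈ 0.873700

1 1/2 49/50
2 1 1913/2000
3 3/2 229/250
4 2 8737/10000
s(0.5y) = (1/(49/50) − 1)/(1/2) = 2/49 ≈ 4.0816%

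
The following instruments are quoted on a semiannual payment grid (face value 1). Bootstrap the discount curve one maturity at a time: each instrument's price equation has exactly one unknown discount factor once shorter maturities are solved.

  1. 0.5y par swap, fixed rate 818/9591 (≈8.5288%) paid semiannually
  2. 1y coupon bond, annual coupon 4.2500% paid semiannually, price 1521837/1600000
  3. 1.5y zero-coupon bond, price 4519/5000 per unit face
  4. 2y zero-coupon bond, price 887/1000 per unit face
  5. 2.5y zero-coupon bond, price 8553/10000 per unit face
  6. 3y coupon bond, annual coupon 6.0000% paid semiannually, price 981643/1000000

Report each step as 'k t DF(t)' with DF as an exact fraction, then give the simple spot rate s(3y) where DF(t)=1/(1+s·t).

step 1 [0.5y] swap r/2=409/9591: DF=(1 − 409/9591·(0))/(1+409/9591) = 9591/10000 ≈ 0.959100
step 2 [1y] bond c/2=17/800: DF=(1521837/1600000 − 17/800·(0.959100))/(1+17/800) = 4557/5000 ≈ 0.911400
step 3 [1.5y] zero: DF = P = 4519/5000 ≈ 0.903800
step 4 [2y] zero: DF = P = 887/1000 ≈ 0.887000
step 5 [2.5y] zero: DF = P = 8553/10000 ≈ 0.855300
step 6 [3y] bond c/2=3/100: DF=(981643/1000000 − 3/100·(0.959100+0.911400+0.903800+0.887000+0.855300))/(1+3/100) = 1643/2000 ≈ 0.821500

1 1/2 9591/10000
2 1 4557/5000
3 3/2 4519/5000
4 2 887/1000
5 5/2 8553/10000
6 3 1643/2000
s(3y) = (1/(1643/2000) − 1)/(3) = 119/1643 ≈ 7.2428%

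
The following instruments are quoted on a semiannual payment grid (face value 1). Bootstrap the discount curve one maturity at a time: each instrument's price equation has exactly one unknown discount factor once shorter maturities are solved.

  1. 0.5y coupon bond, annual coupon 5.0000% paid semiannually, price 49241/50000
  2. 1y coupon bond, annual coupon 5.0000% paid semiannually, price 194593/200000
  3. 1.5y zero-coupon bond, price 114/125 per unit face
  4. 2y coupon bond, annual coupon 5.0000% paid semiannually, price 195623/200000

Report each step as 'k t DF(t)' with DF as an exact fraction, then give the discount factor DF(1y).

1 1/2 1201/1250
2 1 4629/5000
3 3/2 114/125
4 2 443/500
DF(1y) = 4629/5000 ≈ 0.925800

step 1 [0.5y] bond c/2=1/40: DF=(49241/50000 − 1/40·(0))/(1+1/40) = 1201/1250 ≈ 0.960800
step 2 [1y] bond c/2=1/40: DF=(194593/200000 − 1/40·(0.960800))/(1+1/40) = 4629/5000 ≈ 0.925800
step 3 [1.5y] zero: DF = P = 114/125 ≈ 0.912000
step 4 [2y] bond c/2=1/40: DF=(195623/200000 − 1/40·(0.960800+0.925800+0.912000))/(1+1/40) = 443/500 ≈ 0.886000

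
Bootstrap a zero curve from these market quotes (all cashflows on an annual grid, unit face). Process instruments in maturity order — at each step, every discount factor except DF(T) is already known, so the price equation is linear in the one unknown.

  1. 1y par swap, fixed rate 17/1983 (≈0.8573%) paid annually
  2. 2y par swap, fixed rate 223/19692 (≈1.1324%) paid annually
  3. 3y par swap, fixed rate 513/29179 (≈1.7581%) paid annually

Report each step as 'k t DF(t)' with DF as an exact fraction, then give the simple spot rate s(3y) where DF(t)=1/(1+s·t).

1 1 1983/2000
2 2 9777/10000
3 3 9487/10000
s(3y) = (1/(9487/10000) − 1)/(3) = 171/9487 ≈ 1.8025%

step 1 [1y] swap r/1=17/1983: DF=(1 − 17/1983·(0))/(1+17/1983) = 1983/2000 ≈ 0.991500
step 2 [2y] swap r/1=223/19692: DF=(1 − 223/19692·(0.991500))/(1+223/19692) = 9777/10000 ≈ 0.977700
step 3 [3y] swap r/1=513/29179: DF=(1 − 513/29179·(0.991500+0.977700))/(1+513/29179) = 9487/10000 ≈ 0.948700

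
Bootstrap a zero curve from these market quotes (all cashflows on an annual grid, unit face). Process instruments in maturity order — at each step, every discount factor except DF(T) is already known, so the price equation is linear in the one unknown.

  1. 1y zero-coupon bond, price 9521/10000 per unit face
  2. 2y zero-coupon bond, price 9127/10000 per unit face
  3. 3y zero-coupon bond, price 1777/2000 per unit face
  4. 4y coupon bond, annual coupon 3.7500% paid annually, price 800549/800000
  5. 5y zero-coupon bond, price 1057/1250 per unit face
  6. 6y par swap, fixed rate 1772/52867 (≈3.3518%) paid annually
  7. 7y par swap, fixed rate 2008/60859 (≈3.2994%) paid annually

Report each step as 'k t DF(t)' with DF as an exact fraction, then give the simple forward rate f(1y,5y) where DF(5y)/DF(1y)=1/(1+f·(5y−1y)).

step 1 [1y] zero: DF = P = 9521/10000 ≈ 0.952100
step 2 [2y] zero: DF = P = 9127/10000 ≈ 0.912700
step 3 [3y] zero: DF = P = 1777/2000 ≈ 0.888500
step 4 [4y] bond c/1=3/80: DF=(800549/800000 − 3/80·(0.952100+0.912700+0.888500))/(1+3/80) = 173/200 ≈ 0.865000
step 5 [5y] zero: DF = P = 1057/1250 ≈ 0.845600
step 6 [6y] swap r/1=1772/52867: DF=(1 − 1772/52867·(0.952100+0.912700+0.888500+0.865000+0.845600))/(1+1772/52867) = 2057/2500 ≈ 0.822800
step 7 [7y] swap r/1=2008/60859: DF=(1 − 2008/60859·(0.952100+0.912700+0.888500+0.865000+0.845600+0.822800))/(1+2008/60859) = 999/1250 ≈ 0.799200

1 1 9521/10000
2 2 9127/10000
3 3 1777/2000
4 4 173/200
5 5 1057/1250
6 6 2057/2500
7 7 999/1250
f(1y,5y) = ((9521/10000)/(1057/1250) − 1)/(4) = 1065/33824 ≈ 3.1487%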